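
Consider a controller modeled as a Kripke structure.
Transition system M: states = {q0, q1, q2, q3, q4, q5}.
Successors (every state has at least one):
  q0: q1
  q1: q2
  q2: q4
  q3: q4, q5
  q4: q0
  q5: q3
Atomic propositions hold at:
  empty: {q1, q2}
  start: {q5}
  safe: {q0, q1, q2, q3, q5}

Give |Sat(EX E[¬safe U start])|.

Sat(¬safe) = {q4}
E[¬safe U start]: least fixpoint, start Z0 = Sat(start) = {q5}, add states in Sat(¬safe) with some successor in Z. Already a fixed point.
Sat(E[¬safe U start]) = {q5}
Sat(EX E[¬safe U start]) = {s : some successor in {q5}} = {q3}
|Sat(EX E[¬safe U start])| = |{q3}| = 1.

1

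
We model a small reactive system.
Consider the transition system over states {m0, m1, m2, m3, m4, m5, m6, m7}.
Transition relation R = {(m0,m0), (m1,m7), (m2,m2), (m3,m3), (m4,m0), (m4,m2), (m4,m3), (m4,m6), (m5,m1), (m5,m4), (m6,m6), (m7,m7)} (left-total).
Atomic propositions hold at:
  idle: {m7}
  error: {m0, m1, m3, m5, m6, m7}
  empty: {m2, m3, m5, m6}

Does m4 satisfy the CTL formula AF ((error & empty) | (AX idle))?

No

Sat(error & empty) = {m3, m5, m6}
Sat(AX idle) = {s : every successor in {m7}} = {m1, m7}
Sat((error & empty) | (AX idle)) = {m1, m3, m5, m6, m7}
AF ((error & empty) | (AX idle)): least fixpoint, start Z0 = {m1, m3, m5, m6, m7}, add states with every successor in Z. Already a fixed point.
Sat(AF ((error & empty) | (AX idle))) = {m1, m3, m5, m6, m7}
m4 ∉ Sat(AF ((error & empty) | (AX idle))) = {m1, m3, m5, m6, m7}, so the formula does not hold at m4.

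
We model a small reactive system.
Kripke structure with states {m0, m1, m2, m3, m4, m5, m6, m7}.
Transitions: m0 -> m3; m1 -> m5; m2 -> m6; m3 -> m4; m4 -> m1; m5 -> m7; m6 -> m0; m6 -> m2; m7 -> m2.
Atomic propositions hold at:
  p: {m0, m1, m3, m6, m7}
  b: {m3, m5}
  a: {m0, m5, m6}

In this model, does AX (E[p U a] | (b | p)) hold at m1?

E[p U a]: least fixpoint, start Z0 = Sat(a) = {m0, m5, m6}, add states in Sat(p) with some successor in Z. Z1 = {m0, m1, m5, m6}; fixed.
Sat(E[p U a]) = {m0, m1, m5, m6}
Sat(b | p) = {m0, m1, m3, m5, m6, m7}
Sat(E[p U a] | (b | p)) = {m0, m1, m3, m5, m6, m7}
Sat(AX (E[p U a] | (b | p))) = {s : every successor in {m0, m1, m3, m5, m6, m7}} = {m0, m1, m2, m4, m5}
m1 ∈ Sat(AX (E[p U a] | (b | p))) = {m0, m1, m2, m4, m5}, so the formula holds at m1.

Yes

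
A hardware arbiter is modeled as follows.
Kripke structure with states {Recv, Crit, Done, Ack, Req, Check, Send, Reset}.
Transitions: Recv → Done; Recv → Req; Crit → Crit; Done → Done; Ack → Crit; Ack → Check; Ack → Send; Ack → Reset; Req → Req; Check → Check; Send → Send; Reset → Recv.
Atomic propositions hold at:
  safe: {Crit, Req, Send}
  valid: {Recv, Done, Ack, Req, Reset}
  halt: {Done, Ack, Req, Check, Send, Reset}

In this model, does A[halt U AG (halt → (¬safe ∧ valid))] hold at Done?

Yes

Sat(¬safe) = {Recv, Done, Ack, Check, Reset}
Sat(¬safe ∧ valid) = {Recv, Done, Ack, Reset}
Sat(halt → (¬safe ∧ valid)) = {Recv, Crit, Done, Ack, Reset}
AG (halt → (¬safe ∧ valid)): greatest fixpoint, start Z0 = {Recv, Crit, Done, Ack, Reset}, keep only states in Sat with every successor in Z. Z1 = {Crit, Done, Reset}; Z2 = {Crit, Done}; fixed.
Sat(AG (halt → (¬safe ∧ valid))) = {Crit, Done}
A[halt U AG (halt → (¬safe ∧ valid))]: least fixpoint, start Z0 = Sat(AG (halt → (¬safe ∧ valid))) = {Crit, Done}, add states in Sat(halt) with every successor in Z. Already a fixed point.
Sat(A[halt U AG (halt → (¬safe ∧ valid))]) = {Crit, Done}
Done ∈ Sat(A[halt U AG (halt → (¬safe ∧ valid))]) = {Crit, Done}, so the formula holds at Done.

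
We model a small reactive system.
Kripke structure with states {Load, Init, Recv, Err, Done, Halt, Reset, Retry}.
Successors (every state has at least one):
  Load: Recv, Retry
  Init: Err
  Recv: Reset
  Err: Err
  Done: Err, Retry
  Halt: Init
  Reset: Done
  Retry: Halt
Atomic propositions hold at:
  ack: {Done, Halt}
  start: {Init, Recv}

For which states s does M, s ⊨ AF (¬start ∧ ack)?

{Load, Recv, Done, Halt, Reset, Retry}

Sat(¬start) = {Load, Err, Done, Halt, Reset, Retry}
Sat(¬start ∧ ack) = {Done, Halt}
AF (¬start ∧ ack): least fixpoint, start Z0 = {Done, Halt}, add states with every successor in Z. Z1 = {Done, Halt, Reset, Retry}; Z2 = {Recv, Done, Halt, Reset, Retry}; Z3 = {Load, Recv, Done, Halt, Reset, Retry}; fixed.
Sat(AF (¬start ∧ ack)) = {Load, Recv, Done, Halt, Reset, Retry}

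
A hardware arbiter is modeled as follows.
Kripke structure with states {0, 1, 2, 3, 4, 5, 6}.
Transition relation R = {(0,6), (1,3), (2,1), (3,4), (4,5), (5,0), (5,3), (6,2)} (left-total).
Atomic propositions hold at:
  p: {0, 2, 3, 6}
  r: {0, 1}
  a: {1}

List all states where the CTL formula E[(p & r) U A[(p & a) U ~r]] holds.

Sat(p & r) = {0}
Sat(p & a) = ∅
Sat(~r) = {2, 3, 4, 5, 6}
A[(p & a) U ~r]: least fixpoint, start Z0 = Sat(~r) = {2, 3, 4, 5, 6}, add states in Sat(p & a) with every successor in Z. Already a fixed point.
Sat(A[(p & a) U ~r]) = {2, 3, 4, 5, 6}
E[(p & r) U A[(p & a) U ~r]]: least fixpoint, start Z0 = Sat(A[(p & a) U ~r]) = {2, 3, 4, 5, 6}, add states in Sat(p & r) with some successor in Z. Z1 = {0, 2, 3, 4, 5, 6}; fixed.
Sat(E[(p & r) U A[(p & a) U ~r]]) = {0, 2, 3, 4, 5, 6}

{0, 2, 3, 4, 5, 6}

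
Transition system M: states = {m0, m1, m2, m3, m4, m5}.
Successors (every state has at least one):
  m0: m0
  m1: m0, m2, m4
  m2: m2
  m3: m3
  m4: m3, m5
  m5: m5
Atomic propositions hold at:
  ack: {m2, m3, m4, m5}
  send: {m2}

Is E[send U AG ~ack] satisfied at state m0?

Sat(~ack) = {m0, m1}
AG ~ack: greatest fixpoint, start Z0 = {m0, m1}, keep only states in Sat with every successor in Z. Z1 = {m0}; fixed.
Sat(AG ~ack) = {m0}
E[send U AG ~ack]: least fixpoint, start Z0 = Sat(AG ~ack) = {m0}, add states in Sat(send) with some successor in Z. Already a fixed point.
Sat(E[send U AG ~ack]) = {m0}
m0 ∈ Sat(E[send U AG ~ack]) = {m0}, so the formula holds at m0.

Yes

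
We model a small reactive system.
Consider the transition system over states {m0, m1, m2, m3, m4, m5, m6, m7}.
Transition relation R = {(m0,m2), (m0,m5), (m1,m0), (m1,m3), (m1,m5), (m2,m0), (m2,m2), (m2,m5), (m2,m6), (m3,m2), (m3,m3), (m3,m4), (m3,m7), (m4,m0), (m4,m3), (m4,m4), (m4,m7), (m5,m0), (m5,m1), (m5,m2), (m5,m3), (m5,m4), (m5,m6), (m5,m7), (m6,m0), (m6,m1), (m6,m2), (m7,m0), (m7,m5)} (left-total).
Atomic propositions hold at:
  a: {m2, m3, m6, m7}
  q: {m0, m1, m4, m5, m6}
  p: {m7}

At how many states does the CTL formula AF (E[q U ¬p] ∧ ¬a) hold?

Sat(¬p) = {m0, m1, m2, m3, m4, m5, m6}
E[q U ¬p]: least fixpoint, start Z0 = Sat(¬p) = {m0, m1, m2, m3, m4, m5, m6}, add states in Sat(q) with some successor in Z. Already a fixed point.
Sat(E[q U ¬p]) = {m0, m1, m2, m3, m4, m5, m6}
Sat(¬a) = {m0, m1, m4, m5}
Sat(E[q U ¬p] ∧ ¬a) = {m0, m1, m4, m5}
AF (E[q U ¬p] ∧ ¬a): least fixpoint, start Z0 = {m0, m1, m4, m5}, add states with every successor in Z. Z1 = {m0, m1, m4, m5, m7}; fixed.
Sat(AF (E[q U ¬p] ∧ ¬a)) = {m0, m1, m4, m5, m7}
|Sat(AF (E[q U ¬p] ∧ ¬a))| = |{m0, m1, m4, m5, m7}| = 5.

5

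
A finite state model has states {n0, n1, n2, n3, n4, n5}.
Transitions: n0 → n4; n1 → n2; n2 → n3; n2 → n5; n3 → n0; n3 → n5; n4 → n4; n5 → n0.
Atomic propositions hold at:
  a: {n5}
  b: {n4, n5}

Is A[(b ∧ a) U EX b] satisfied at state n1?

No

Sat(b ∧ a) = {n5}
Sat(EX b) = {s : some successor in {n4, n5}} = {n0, n2, n3, n4}
A[(b ∧ a) U EX b]: least fixpoint, start Z0 = Sat(EX b) = {n0, n2, n3, n4}, add states in Sat(b ∧ a) with every successor in Z. Z1 = {n0, n2, n3, n4, n5}; fixed.
Sat(A[(b ∧ a) U EX b]) = {n0, n2, n3, n4, n5}
n1 ∉ Sat(A[(b ∧ a) U EX b]) = {n0, n2, n3, n4, n5}, so the formula does not hold at n1.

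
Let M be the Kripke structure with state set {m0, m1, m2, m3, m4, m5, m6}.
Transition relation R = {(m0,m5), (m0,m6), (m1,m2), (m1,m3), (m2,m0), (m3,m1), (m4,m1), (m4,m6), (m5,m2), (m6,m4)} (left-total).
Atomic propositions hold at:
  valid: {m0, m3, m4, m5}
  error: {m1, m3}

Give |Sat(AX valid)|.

Sat(AX valid) = {s : every successor in {m0, m3, m4, m5}} = {m2, m6}
|Sat(AX valid)| = |{m2, m6}| = 2.

2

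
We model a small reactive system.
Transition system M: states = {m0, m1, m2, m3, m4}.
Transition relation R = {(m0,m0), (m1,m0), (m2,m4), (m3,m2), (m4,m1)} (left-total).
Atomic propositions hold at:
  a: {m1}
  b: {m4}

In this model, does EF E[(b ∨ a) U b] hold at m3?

Sat(b ∨ a) = {m1, m4}
E[(b ∨ a) U b]: least fixpoint, start Z0 = Sat(b) = {m4}, add states in Sat(b ∨ a) with some successor in Z. Already a fixed point.
Sat(E[(b ∨ a) U b]) = {m4}
EF E[(b ∨ a) U b]: least fixpoint, start Z0 = {m4}, add states with some successor in Z. Z1 = {m2, m4}; Z2 = {m2, m3, m4}; fixed.
Sat(EF E[(b ∨ a) U b]) = {m2, m3, m4}
m3 ∈ Sat(EF E[(b ∨ a) U b]) = {m2, m3, m4}, so the formula holds at m3.

Yes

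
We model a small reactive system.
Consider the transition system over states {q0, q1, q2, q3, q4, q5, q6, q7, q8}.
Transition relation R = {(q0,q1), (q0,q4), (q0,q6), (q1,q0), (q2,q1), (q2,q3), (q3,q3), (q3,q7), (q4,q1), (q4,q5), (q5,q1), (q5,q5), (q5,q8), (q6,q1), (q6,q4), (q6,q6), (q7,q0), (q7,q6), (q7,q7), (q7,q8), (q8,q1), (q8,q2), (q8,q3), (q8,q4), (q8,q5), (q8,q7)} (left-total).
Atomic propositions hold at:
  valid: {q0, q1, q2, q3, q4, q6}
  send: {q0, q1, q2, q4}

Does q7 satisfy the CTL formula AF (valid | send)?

Sat(valid | send) = {q0, q1, q2, q3, q4, q6}
AF (valid | send): least fixpoint, start Z0 = {q0, q1, q2, q3, q4, q6}, add states with every successor in Z. Already a fixed point.
Sat(AF (valid | send)) = {q0, q1, q2, q3, q4, q6}
q7 ∉ Sat(AF (valid | send)) = {q0, q1, q2, q3, q4, q6}, so the formula does not hold at q7.

No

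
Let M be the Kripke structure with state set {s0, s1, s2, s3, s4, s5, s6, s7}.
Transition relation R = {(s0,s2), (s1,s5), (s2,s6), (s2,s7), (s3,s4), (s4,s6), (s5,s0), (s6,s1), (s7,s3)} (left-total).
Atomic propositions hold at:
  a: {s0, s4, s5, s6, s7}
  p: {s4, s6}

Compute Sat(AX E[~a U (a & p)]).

Sat(~a) = {s1, s2, s3}
Sat(a & p) = {s4, s6}
E[~a U (a & p)]: least fixpoint, start Z0 = Sat((a & p)) = {s4, s6}, add states in Sat(~a) with some successor in Z. Z1 = {s2, s3, s4, s6}; fixed.
Sat(E[~a U (a & p)]) = {s2, s3, s4, s6}
Sat(AX E[~a U (a & p)]) = {s : every successor in {s2, s3, s4, s6}} = {s0, s3, s4, s7}

{s0, s3, s4, s7}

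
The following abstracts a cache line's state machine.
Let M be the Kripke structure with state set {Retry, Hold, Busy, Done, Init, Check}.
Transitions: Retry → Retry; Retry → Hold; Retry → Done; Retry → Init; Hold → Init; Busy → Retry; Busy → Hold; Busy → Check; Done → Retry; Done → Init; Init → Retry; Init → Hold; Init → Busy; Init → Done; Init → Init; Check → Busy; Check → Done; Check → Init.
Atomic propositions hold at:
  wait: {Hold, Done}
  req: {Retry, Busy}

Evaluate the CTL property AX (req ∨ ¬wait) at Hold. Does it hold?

Yes

Sat(¬wait) = {Retry, Busy, Init, Check}
Sat(req ∨ ¬wait) = {Retry, Busy, Init, Check}
Sat(AX (req ∨ ¬wait)) = {s : every successor in {Retry, Busy, Init, Check}} = {Hold, Done}
Hold ∈ Sat(AX (req ∨ ¬wait)) = {Hold, Done}, so the formula holds at Hold.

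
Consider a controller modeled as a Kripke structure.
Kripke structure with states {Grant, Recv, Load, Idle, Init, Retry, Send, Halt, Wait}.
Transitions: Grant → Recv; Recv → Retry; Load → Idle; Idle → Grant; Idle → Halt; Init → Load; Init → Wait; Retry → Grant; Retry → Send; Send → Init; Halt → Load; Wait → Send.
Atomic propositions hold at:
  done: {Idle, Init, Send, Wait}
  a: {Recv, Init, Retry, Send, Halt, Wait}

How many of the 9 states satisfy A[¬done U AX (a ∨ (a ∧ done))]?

Sat(¬done) = {Grant, Recv, Load, Retry, Halt}
Sat(a ∧ done) = {Init, Send, Wait}
Sat(a ∨ (a ∧ done)) = {Recv, Init, Retry, Send, Halt, Wait}
Sat(AX (a ∨ (a ∧ done))) = {s : every successor in {Recv, Init, Retry, Send, Halt, Wait}} = {Grant, Recv, Send, Wait}
A[¬done U AX (a ∨ (a ∧ done))]: least fixpoint, start Z0 = Sat(AX (a ∨ (a ∧ done))) = {Grant, Recv, Send, Wait}, add states in Sat(¬done) with every successor in Z. Z1 = {Grant, Recv, Retry, Send, Wait}; fixed.
Sat(A[¬done U AX (a ∨ (a ∧ done))]) = {Grant, Recv, Retry, Send, Wait}
|Sat(A[¬done U AX (a ∨ (a ∧ done))])| = |{Grant, Recv, Retry, Send, Wait}| = 5.

5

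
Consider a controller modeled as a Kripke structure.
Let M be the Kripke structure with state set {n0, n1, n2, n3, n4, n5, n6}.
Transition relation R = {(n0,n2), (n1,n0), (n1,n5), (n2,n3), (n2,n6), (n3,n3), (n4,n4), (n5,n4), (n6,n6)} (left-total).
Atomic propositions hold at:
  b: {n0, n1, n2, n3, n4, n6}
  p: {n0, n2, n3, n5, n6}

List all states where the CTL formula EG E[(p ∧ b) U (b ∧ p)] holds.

Sat(p ∧ b) = {n0, n2, n3, n6}
Sat(b ∧ p) = {n0, n2, n3, n6}
E[(p ∧ b) U (b ∧ p)]: least fixpoint, start Z0 = Sat((b ∧ p)) = {n0, n2, n3, n6}, add states in Sat(p ∧ b) with some successor in Z. Already a fixed point.
Sat(E[(p ∧ b) U (b ∧ p)]) = {n0, n2, n3, n6}
EG E[(p ∧ b) U (b ∧ p)]: greatest fixpoint, start Z0 = {n0, n2, n3, n6}, keep only states in Sat with some successor in Z. Already a fixed point.
Sat(EG E[(p ∧ b) U (b ∧ p)]) = {n0, n2, n3, n6}

{n0, n2, n3, n6}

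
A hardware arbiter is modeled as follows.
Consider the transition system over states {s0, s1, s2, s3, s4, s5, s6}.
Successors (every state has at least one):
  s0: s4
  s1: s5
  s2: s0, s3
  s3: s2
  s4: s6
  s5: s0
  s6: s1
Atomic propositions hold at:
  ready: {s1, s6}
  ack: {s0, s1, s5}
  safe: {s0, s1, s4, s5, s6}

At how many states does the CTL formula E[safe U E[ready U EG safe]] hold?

5

EG safe: greatest fixpoint, start Z0 = {s0, s1, s4, s5, s6}, keep only states in Sat with some successor in Z. Already a fixed point.
Sat(EG safe) = {s0, s1, s4, s5, s6}
E[ready U EG safe]: least fixpoint, start Z0 = Sat(EG safe) = {s0, s1, s4, s5, s6}, add states in Sat(ready) with some successor in Z. Already a fixed point.
Sat(E[ready U EG safe]) = {s0, s1, s4, s5, s6}
E[safe U E[ready U EG safe]]: least fixpoint, start Z0 = Sat(E[ready U EG safe]) = {s0, s1, s4, s5, s6}, add states in Sat(safe) with some successor in Z. Already a fixed point.
Sat(E[safe U E[ready U EG safe]]) = {s0, s1, s4, s5, s6}
|Sat(E[safe U E[ready U EG safe]])| = |{s0, s1, s4, s5, s6}| = 5.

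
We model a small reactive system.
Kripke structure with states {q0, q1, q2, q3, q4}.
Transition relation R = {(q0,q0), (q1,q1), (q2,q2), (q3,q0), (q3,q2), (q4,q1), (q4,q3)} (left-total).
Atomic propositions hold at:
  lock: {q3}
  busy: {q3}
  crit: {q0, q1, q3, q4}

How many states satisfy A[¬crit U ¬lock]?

4

Sat(¬crit) = {q2}
Sat(¬lock) = {q0, q1, q2, q4}
A[¬crit U ¬lock]: least fixpoint, start Z0 = Sat(¬lock) = {q0, q1, q2, q4}, add states in Sat(¬crit) with every successor in Z. Already a fixed point.
Sat(A[¬crit U ¬lock]) = {q0, q1, q2, q4}
|Sat(A[¬crit U ¬lock])| = |{q0, q1, q2, q4}| = 4.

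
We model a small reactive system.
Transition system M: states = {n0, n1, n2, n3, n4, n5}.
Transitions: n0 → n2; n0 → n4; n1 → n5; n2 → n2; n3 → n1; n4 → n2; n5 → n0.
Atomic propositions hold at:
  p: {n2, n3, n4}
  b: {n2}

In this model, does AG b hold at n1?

AG b: greatest fixpoint, start Z0 = {n2}, keep only states in Sat with every successor in Z. Already a fixed point.
Sat(AG b) = {n2}
n1 ∉ Sat(AG b) = {n2}, so the formula does not hold at n1.

No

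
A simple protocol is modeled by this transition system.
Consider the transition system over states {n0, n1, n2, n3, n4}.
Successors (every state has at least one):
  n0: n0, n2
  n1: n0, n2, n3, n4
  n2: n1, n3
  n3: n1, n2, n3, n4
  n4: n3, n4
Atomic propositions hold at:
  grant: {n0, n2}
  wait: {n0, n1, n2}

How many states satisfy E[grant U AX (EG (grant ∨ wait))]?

1

Sat(grant ∨ wait) = {n0, n1, n2}
EG (grant ∨ wait): greatest fixpoint, start Z0 = {n0, n1, n2}, keep only states in Sat with some successor in Z. Already a fixed point.
Sat(EG (grant ∨ wait)) = {n0, n1, n2}
Sat(AX (EG (grant ∨ wait))) = {s : every successor in {n0, n1, n2}} = {n0}
E[grant U AX (EG (grant ∨ wait))]: least fixpoint, start Z0 = Sat(AX (EG (grant ∨ wait))) = {n0}, add states in Sat(grant) with some successor in Z. Already a fixed point.
Sat(E[grant U AX (EG (grant ∨ wait))]) = {n0}
|Sat(E[grant U AX (EG (grant ∨ wait))])| = |{n0}| = 1.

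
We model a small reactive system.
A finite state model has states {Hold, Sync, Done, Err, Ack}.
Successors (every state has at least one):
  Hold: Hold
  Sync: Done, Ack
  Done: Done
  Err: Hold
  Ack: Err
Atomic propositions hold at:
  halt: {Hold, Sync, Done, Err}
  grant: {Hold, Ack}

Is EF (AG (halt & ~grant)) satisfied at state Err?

No

Sat(~grant) = {Sync, Done, Err}
Sat(halt & ~grant) = {Sync, Done, Err}
AG (halt & ~grant): greatest fixpoint, start Z0 = {Sync, Done, Err}, keep only states in Sat with every successor in Z. Z1 = {Done}; fixed.
Sat(AG (halt & ~grant)) = {Done}
EF (AG (halt & ~grant)): least fixpoint, start Z0 = {Done}, add states with some successor in Z. Z1 = {Sync, Done}; fixed.
Sat(EF (AG (halt & ~grant))) = {Sync, Done}
Err ∉ Sat(EF (AG (halt & ~grant))) = {Sync, Done}, so the formula does not hold at Err.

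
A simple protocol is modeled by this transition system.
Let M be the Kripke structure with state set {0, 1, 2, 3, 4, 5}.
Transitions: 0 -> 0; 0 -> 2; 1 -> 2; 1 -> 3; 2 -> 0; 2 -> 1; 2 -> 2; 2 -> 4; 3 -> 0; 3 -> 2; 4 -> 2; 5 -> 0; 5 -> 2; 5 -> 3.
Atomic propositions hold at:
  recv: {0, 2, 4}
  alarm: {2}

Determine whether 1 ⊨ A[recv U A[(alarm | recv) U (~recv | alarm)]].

Sat(alarm | recv) = {0, 2, 4}
Sat(~recv) = {1, 3, 5}
Sat(~recv | alarm) = {1, 2, 3, 5}
A[(alarm | recv) U (~recv | alarm)]: least fixpoint, start Z0 = Sat((~recv | alarm)) = {1, 2, 3, 5}, add states in Sat(alarm | recv) with every successor in Z. Z1 = {1, 2, 3, 4, 5}; fixed.
Sat(A[(alarm | recv) U (~recv | alarm)]) = {1, 2, 3, 4, 5}
A[recv U A[(alarm | recv) U (~recv | alarm)]]: least fixpoint, start Z0 = Sat(A[(alarm | recv) U (~recv | alarm)]) = {1, 2, 3, 4, 5}, add states in Sat(recv) with every successor in Z. Already a fixed point.
Sat(A[recv U A[(alarm | recv) U (~recv | alarm)]]) = {1, 2, 3, 4, 5}
1 ∈ Sat(A[recv U A[(alarm | recv) U (~recv | alarm)]]) = {1, 2, 3, 4, 5}, so the formula holds at 1.

Yes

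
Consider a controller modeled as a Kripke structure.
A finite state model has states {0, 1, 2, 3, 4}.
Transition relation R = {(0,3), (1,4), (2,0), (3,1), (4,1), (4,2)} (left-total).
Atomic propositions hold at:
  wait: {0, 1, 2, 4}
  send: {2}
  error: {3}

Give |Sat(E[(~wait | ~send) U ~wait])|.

Sat(~wait) = {3}
Sat(~send) = {0, 1, 3, 4}
Sat(~wait | ~send) = {0, 1, 3, 4}
E[(~wait | ~send) U ~wait]: least fixpoint, start Z0 = Sat(~wait) = {3}, add states in Sat(~wait | ~send) with some successor in Z. Z1 = {0, 3}; fixed.
Sat(E[(~wait | ~send) U ~wait]) = {0, 3}
|Sat(E[(~wait | ~send) U ~wait])| = |{0, 3}| = 2.

2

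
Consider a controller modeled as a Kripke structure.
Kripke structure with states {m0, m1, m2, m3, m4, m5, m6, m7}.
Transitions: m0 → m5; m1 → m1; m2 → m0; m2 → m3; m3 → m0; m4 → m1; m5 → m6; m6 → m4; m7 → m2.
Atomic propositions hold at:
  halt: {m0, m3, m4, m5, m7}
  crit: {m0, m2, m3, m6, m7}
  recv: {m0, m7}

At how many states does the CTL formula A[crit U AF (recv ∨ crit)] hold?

6

Sat(recv ∨ crit) = {m0, m2, m3, m6, m7}
AF (recv ∨ crit): least fixpoint, start Z0 = {m0, m2, m3, m6, m7}, add states with every successor in Z. Z1 = {m0, m2, m3, m5, m6, m7}; fixed.
Sat(AF (recv ∨ crit)) = {m0, m2, m3, m5, m6, m7}
A[crit U AF (recv ∨ crit)]: least fixpoint, start Z0 = Sat(AF (recv ∨ crit)) = {m0, m2, m3, m5, m6, m7}, add states in Sat(crit) with every successor in Z. Already a fixed point.
Sat(A[crit U AF (recv ∨ crit)]) = {m0, m2, m3, m5, m6, m7}
|Sat(A[crit U AF (recv ∨ crit)])| = |{m0, m2, m3, m5, m6, m7}| = 6.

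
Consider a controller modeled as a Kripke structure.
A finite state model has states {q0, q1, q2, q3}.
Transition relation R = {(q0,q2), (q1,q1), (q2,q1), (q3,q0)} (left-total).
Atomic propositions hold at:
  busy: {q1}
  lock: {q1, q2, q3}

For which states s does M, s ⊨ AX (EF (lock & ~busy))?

{q0, q3}

Sat(~busy) = {q0, q2, q3}
Sat(lock & ~busy) = {q2, q3}
EF (lock & ~busy): least fixpoint, start Z0 = {q2, q3}, add states with some successor in Z. Z1 = {q0, q2, q3}; fixed.
Sat(EF (lock & ~busy)) = {q0, q2, q3}
Sat(AX (EF (lock & ~busy))) = {s : every successor in {q0, q2, q3}} = {q0, q3}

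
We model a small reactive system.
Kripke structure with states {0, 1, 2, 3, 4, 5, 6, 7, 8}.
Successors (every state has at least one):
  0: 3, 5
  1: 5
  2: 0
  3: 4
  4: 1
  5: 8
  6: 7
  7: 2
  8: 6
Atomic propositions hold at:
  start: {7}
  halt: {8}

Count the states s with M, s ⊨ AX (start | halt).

Sat(start | halt) = {7, 8}
Sat(AX (start | halt)) = {s : every successor in {7, 8}} = {5, 6}
|Sat(AX (start | halt))| = |{5, 6}| = 2.

2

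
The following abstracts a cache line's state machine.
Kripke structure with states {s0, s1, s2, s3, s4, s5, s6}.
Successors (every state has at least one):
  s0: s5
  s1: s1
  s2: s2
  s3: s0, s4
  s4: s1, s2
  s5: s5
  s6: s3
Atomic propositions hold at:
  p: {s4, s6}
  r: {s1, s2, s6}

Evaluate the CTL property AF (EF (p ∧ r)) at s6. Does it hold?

Yes

Sat(p ∧ r) = {s6}
EF (p ∧ r): least fixpoint, start Z0 = {s6}, add states with some successor in Z. Already a fixed point.
Sat(EF (p ∧ r)) = {s6}
AF (EF (p ∧ r)): least fixpoint, start Z0 = {s6}, add states with every successor in Z. Already a fixed point.
Sat(AF (EF (p ∧ r))) = {s6}
s6 ∈ Sat(AF (EF (p ∧ r))) = {s6}, so the formula holds at s6.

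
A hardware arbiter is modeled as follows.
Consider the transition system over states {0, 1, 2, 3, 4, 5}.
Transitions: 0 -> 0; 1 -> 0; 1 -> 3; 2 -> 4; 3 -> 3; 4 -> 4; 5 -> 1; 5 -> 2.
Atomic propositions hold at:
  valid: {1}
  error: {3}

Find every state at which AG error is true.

AG error: greatest fixpoint, start Z0 = {3}, keep only states in Sat with every successor in Z. Already a fixed point.
Sat(AG error) = {3}

{3}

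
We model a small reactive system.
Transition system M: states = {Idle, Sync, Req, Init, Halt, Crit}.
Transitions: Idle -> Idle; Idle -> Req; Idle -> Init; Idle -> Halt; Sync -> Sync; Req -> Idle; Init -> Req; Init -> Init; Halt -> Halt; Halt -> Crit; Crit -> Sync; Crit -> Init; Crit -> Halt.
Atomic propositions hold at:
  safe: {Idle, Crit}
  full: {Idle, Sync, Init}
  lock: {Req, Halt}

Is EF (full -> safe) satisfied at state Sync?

No

Sat(full -> safe) = {Idle, Req, Halt, Crit}
EF (full -> safe): least fixpoint, start Z0 = {Idle, Req, Halt, Crit}, add states with some successor in Z. Z1 = {Idle, Req, Init, Halt, Crit}; fixed.
Sat(EF (full -> safe)) = {Idle, Req, Init, Halt, Crit}
Sync ∉ Sat(EF (full -> safe)) = {Idle, Req, Init, Halt, Crit}, so the formula does not hold at Sync.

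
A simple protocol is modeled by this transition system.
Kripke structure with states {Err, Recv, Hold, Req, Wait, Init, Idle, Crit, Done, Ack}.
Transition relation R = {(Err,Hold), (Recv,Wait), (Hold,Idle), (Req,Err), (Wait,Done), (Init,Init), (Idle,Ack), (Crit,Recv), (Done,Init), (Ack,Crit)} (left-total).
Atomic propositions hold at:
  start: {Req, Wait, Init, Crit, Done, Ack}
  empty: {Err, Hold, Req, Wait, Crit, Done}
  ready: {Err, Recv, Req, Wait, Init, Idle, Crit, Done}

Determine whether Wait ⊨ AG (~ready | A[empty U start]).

Yes

Sat(~ready) = {Hold, Ack}
A[empty U start]: least fixpoint, start Z0 = Sat(start) = {Req, Wait, Init, Crit, Done, Ack}, add states in Sat(empty) with every successor in Z. Already a fixed point.
Sat(A[empty U start]) = {Req, Wait, Init, Crit, Done, Ack}
Sat(~ready | A[empty U start]) = {Hold, Req, Wait, Init, Crit, Done, Ack}
AG (~ready | A[empty U start]): greatest fixpoint, start Z0 = {Hold, Req, Wait, Init, Crit, Done, Ack}, keep only states in Sat with every successor in Z. Z1 = {Wait, Init, Done, Ack}; Z2 = {Wait, Init, Done}; fixed.
Sat(AG (~ready | A[empty U start])) = {Wait, Init, Done}
Wait ∈ Sat(AG (~ready | A[empty U start])) = {Wait, Init, Done}, so the formula holds at Wait.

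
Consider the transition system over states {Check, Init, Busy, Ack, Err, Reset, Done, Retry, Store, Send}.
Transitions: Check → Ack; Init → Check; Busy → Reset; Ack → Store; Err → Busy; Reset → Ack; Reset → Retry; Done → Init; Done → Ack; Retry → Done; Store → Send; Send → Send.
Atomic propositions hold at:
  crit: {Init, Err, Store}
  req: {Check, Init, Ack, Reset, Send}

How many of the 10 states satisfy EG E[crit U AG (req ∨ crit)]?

Sat(req ∨ crit) = {Check, Init, Ack, Err, Reset, Store, Send}
AG (req ∨ crit): greatest fixpoint, start Z0 = {Check, Init, Ack, Err, Reset, Store, Send}, keep only states in Sat with every successor in Z. Z1 = {Check, Init, Ack, Store, Send}; fixed.
Sat(AG (req ∨ crit)) = {Check, Init, Ack, Store, Send}
E[crit U AG (req ∨ crit)]: least fixpoint, start Z0 = Sat(AG (req ∨ crit)) = {Check, Init, Ack, Store, Send}, add states in Sat(crit) with some successor in Z. Already a fixed point.
Sat(E[crit U AG (req ∨ crit)]) = {Check, Init, Ack, Store, Send}
EG E[crit U AG (req ∨ crit)]: greatest fixpoint, start Z0 = {Check, Init, Ack, Store, Send}, keep only states in Sat with some successor in Z. Already a fixed point.
Sat(EG E[crit U AG (req ∨ crit)]) = {Check, Init, Ack, Store, Send}
|Sat(EG E[crit U AG (req ∨ crit)])| = |{Check, Init, Ack, Store, Send}| = 5.

5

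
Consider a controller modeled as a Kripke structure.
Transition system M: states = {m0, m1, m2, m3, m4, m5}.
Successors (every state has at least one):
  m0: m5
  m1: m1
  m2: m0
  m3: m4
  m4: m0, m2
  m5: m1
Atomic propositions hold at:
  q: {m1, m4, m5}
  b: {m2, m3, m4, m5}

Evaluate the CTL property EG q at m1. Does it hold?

EG q: greatest fixpoint, start Z0 = {m1, m4, m5}, keep only states in Sat with some successor in Z. Z1 = {m1, m5}; fixed.
Sat(EG q) = {m1, m5}
m1 ∈ Sat(EG q) = {m1, m5}, so the formula holds at m1.

Yes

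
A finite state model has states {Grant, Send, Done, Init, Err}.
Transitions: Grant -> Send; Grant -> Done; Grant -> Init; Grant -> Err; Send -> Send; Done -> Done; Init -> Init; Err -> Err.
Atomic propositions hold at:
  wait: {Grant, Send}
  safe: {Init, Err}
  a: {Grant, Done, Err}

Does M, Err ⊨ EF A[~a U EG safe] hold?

Yes

Sat(~a) = {Send, Init}
EG safe: greatest fixpoint, start Z0 = {Init, Err}, keep only states in Sat with some successor in Z. Already a fixed point.
Sat(EG safe) = {Init, Err}
A[~a U EG safe]: least fixpoint, start Z0 = Sat(EG safe) = {Init, Err}, add states in Sat(~a) with every successor in Z. Already a fixed point.
Sat(A[~a U EG safe]) = {Init, Err}
EF A[~a U EG safe]: least fixpoint, start Z0 = {Init, Err}, add states with some successor in Z. Z1 = {Grant, Init, Err}; fixed.
Sat(EF A[~a U EG safe]) = {Grant, Init, Err}
Err ∈ Sat(EF A[~a U EG safe]) = {Grant, Init, Err}, so the formula holds at Err.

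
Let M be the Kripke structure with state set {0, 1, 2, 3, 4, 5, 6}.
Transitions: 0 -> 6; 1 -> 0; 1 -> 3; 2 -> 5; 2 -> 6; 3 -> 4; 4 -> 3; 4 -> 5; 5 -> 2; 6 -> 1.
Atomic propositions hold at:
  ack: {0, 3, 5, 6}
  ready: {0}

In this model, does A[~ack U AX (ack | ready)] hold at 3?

No

Sat(~ack) = {1, 2, 4}
Sat(ack | ready) = {0, 3, 5, 6}
Sat(AX (ack | ready)) = {s : every successor in {0, 3, 5, 6}} = {0, 1, 2, 4}
A[~ack U AX (ack | ready)]: least fixpoint, start Z0 = Sat(AX (ack | ready)) = {0, 1, 2, 4}, add states in Sat(~ack) with every successor in Z. Already a fixed point.
Sat(A[~ack U AX (ack | ready)]) = {0, 1, 2, 4}
3 ∉ Sat(A[~ack U AX (ack | ready)]) = {0, 1, 2, 4}, so the formula does not hold at 3.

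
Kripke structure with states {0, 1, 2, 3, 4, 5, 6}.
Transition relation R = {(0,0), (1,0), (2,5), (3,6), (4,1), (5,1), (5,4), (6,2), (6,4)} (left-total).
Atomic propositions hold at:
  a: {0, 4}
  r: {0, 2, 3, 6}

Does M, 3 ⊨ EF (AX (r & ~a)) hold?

Sat(~a) = {1, 2, 3, 5, 6}
Sat(r & ~a) = {2, 3, 6}
Sat(AX (r & ~a)) = {s : every successor in {2, 3, 6}} = {3}
EF (AX (r & ~a)): least fixpoint, start Z0 = {3}, add states with some successor in Z. Already a fixed point.
Sat(EF (AX (r & ~a))) = {3}
3 ∈ Sat(EF (AX (r & ~a))) = {3}, so the formula holds at 3.

Yes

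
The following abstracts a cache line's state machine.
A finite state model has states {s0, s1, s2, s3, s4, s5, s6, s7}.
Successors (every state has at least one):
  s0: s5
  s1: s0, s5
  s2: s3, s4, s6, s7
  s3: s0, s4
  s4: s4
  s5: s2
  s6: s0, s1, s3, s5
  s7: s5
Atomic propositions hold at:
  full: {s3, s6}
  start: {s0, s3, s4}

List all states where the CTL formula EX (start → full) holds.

{s0, s1, s2, s5, s6, s7}

Sat(start → full) = {s1, s2, s3, s5, s6, s7}
Sat(EX (start → full)) = {s : some successor in {s1, s2, s3, s5, s6, s7}} = {s0, s1, s2, s5, s6, s7}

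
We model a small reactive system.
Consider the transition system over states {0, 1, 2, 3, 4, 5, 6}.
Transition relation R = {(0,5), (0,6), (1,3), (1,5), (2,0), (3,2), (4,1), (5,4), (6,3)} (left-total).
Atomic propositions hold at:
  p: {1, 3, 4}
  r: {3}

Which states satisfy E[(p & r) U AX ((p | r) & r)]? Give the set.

Sat(p & r) = {3}
Sat(p | r) = {1, 3, 4}
Sat((p | r) & r) = {3}
Sat(AX ((p | r) & r)) = {s : every successor in {3}} = {6}
E[(p & r) U AX ((p | r) & r)]: least fixpoint, start Z0 = Sat(AX ((p | r) & r)) = {6}, add states in Sat(p & r) with some successor in Z. Already a fixed point.
Sat(E[(p & r) U AX ((p | r) & r)]) = {6}

{6}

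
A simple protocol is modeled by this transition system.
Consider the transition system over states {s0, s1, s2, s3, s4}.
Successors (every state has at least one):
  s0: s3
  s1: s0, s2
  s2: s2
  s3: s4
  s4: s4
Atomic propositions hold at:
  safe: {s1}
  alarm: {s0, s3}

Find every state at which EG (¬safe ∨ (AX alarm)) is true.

Sat(¬safe) = {s0, s2, s3, s4}
Sat(AX alarm) = {s : every successor in {s0, s3}} = {s0}
Sat(¬safe ∨ (AX alarm)) = {s0, s2, s3, s4}
EG (¬safe ∨ (AX alarm)): greatest fixpoint, start Z0 = {s0, s2, s3, s4}, keep only states in Sat with some successor in Z. Already a fixed point.
Sat(EG (¬safe ∨ (AX alarm))) = {s0, s2, s3, s4}

{s0, s2, s3, s4}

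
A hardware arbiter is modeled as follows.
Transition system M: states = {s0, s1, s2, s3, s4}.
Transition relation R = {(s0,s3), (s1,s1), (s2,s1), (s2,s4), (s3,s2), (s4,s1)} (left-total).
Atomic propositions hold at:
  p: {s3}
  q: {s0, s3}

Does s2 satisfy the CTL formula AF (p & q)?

No

Sat(p & q) = {s3}
AF (p & q): least fixpoint, start Z0 = {s3}, add states with every successor in Z. Z1 = {s0, s3}; fixed.
Sat(AF (p & q)) = {s0, s3}
s2 ∉ Sat(AF (p & q)) = {s0, s3}, so the formula does not hold at s2.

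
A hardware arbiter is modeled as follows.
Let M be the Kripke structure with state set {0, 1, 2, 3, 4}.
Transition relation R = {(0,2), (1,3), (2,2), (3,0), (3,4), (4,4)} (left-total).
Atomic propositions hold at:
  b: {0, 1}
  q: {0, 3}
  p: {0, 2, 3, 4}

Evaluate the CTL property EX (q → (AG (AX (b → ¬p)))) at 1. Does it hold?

Sat(¬p) = {1}
Sat(b → ¬p) = {1, 2, 3, 4}
Sat(AX (b → ¬p)) = {s : every successor in {1, 2, 3, 4}} = {0, 1, 2, 4}
AG (AX (b → ¬p)): greatest fixpoint, start Z0 = {0, 1, 2, 4}, keep only states in Sat with every successor in Z. Z1 = {0, 2, 4}; fixed.
Sat(AG (AX (b → ¬p))) = {0, 2, 4}
Sat(q → (AG (AX (b → ¬p)))) = {0, 1, 2, 4}
Sat(EX (q → (AG (AX (b → ¬p))))) = {s : some successor in {0, 1, 2, 4}} = {0, 2, 3, 4}
1 ∉ Sat(EX (q → (AG (AX (b → ¬p))))) = {0, 2, 3, 4}, so the formula does not hold at 1.

No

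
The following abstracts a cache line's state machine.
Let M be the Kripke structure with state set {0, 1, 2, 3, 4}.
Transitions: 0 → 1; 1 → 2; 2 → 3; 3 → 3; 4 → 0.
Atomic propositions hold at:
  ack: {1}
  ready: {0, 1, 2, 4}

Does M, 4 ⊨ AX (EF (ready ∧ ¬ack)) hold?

Yes

Sat(¬ack) = {0, 2, 3, 4}
Sat(ready ∧ ¬ack) = {0, 2, 4}
EF (ready ∧ ¬ack): least fixpoint, start Z0 = {0, 2, 4}, add states with some successor in Z. Z1 = {0, 1, 2, 4}; fixed.
Sat(EF (ready ∧ ¬ack)) = {0, 1, 2, 4}
Sat(AX (EF (ready ∧ ¬ack))) = {s : every successor in {0, 1, 2, 4}} = {0, 1, 4}
4 ∈ Sat(AX (EF (ready ∧ ¬ack))) = {0, 1, 4}, so the formula holds at 4.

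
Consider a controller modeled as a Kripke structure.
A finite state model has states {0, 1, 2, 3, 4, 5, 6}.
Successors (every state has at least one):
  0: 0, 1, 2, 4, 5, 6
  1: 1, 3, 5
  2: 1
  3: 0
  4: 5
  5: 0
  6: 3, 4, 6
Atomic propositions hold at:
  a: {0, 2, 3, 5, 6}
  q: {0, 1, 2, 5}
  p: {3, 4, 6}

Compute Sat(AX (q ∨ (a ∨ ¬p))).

{1, 2, 3, 4, 5}

Sat(¬p) = {0, 1, 2, 5}
Sat(a ∨ ¬p) = {0, 1, 2, 3, 5, 6}
Sat(q ∨ (a ∨ ¬p)) = {0, 1, 2, 3, 5, 6}
Sat(AX (q ∨ (a ∨ ¬p))) = {s : every successor in {0, 1, 2, 3, 5, 6}} = {1, 2, 3, 4, 5}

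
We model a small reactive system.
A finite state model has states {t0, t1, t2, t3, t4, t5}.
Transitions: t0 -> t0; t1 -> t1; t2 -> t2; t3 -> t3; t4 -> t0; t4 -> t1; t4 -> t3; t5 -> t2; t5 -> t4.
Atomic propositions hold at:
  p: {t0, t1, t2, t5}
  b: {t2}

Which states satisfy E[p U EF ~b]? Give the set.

{t0, t1, t3, t4, t5}

Sat(~b) = {t0, t1, t3, t4, t5}
EF ~b: least fixpoint, start Z0 = {t0, t1, t3, t4, t5}, add states with some successor in Z. Already a fixed point.
Sat(EF ~b) = {t0, t1, t3, t4, t5}
E[p U EF ~b]: least fixpoint, start Z0 = Sat(EF ~b) = {t0, t1, t3, t4, t5}, add states in Sat(p) with some successor in Z. Already a fixed point.
Sat(E[p U EF ~b]) = {t0, t1, t3, t4, t5}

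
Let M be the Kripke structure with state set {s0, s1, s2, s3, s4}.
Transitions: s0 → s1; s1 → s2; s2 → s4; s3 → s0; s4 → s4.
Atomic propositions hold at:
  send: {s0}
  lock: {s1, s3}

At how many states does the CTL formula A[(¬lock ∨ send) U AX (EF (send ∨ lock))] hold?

2

Sat(¬lock) = {s0, s2, s4}
Sat(¬lock ∨ send) = {s0, s2, s4}
Sat(send ∨ lock) = {s0, s1, s3}
EF (send ∨ lock): least fixpoint, start Z0 = {s0, s1, s3}, add states with some successor in Z. Already a fixed point.
Sat(EF (send ∨ lock)) = {s0, s1, s3}
Sat(AX (EF (send ∨ lock))) = {s : every successor in {s0, s1, s3}} = {s0, s3}
A[(¬lock ∨ send) U AX (EF (send ∨ lock))]: least fixpoint, start Z0 = Sat(AX (EF (send ∨ lock))) = {s0, s3}, add states in Sat(¬lock ∨ send) with every successor in Z. Already a fixed point.
Sat(A[(¬lock ∨ send) U AX (EF (send ∨ lock))]) = {s0, s3}
|Sat(A[(¬lock ∨ send) U AX (EF (send ∨ lock))])| = |{s0, s3}| = 2.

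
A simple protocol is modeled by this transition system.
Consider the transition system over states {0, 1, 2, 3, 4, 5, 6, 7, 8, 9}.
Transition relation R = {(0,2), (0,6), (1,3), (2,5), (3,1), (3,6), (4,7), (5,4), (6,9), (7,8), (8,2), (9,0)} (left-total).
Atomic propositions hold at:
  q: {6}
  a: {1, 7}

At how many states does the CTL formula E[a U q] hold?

1

E[a U q]: least fixpoint, start Z0 = Sat(q) = {6}, add states in Sat(a) with some successor in Z. Already a fixed point.
Sat(E[a U q]) = {6}
|Sat(E[a U q])| = |{6}| = 1.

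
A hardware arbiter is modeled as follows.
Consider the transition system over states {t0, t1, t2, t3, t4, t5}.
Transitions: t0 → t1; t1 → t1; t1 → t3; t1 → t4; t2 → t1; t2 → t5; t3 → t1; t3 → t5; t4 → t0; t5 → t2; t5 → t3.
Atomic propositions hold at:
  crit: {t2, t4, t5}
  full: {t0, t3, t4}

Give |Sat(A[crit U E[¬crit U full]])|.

4

Sat(¬crit) = {t0, t1, t3}
E[¬crit U full]: least fixpoint, start Z0 = Sat(full) = {t0, t3, t4}, add states in Sat(¬crit) with some successor in Z. Z1 = {t0, t1, t3, t4}; fixed.
Sat(E[¬crit U full]) = {t0, t1, t3, t4}
A[crit U E[¬crit U full]]: least fixpoint, start Z0 = Sat(E[¬crit U full]) = {t0, t1, t3, t4}, add states in Sat(crit) with every successor in Z. Already a fixed point.
Sat(A[crit U E[¬crit U full]]) = {t0, t1, t3, t4}
|Sat(A[crit U E[¬crit U full]])| = |{t0, t1, t3, t4}| = 4.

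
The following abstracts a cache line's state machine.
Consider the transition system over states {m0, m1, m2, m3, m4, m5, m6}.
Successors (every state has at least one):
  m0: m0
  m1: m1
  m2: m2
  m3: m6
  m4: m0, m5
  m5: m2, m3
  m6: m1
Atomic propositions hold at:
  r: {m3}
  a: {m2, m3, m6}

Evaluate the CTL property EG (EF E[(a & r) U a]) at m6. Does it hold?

Sat(a & r) = {m3}
E[(a & r) U a]: least fixpoint, start Z0 = Sat(a) = {m2, m3, m6}, add states in Sat(a & r) with some successor in Z. Already a fixed point.
Sat(E[(a & r) U a]) = {m2, m3, m6}
EF E[(a & r) U a]: least fixpoint, start Z0 = {m2, m3, m6}, add states with some successor in Z. Z1 = {m2, m3, m5, m6}; Z2 = {m2, m3, m4, m5, m6}; fixed.
Sat(EF E[(a & r) U a]) = {m2, m3, m4, m5, m6}
EG (EF E[(a & r) U a]): greatest fixpoint, start Z0 = {m2, m3, m4, m5, m6}, keep only states in Sat with some successor in Z. Z1 = {m2, m3, m4, m5}; Z2 = {m2, m4, m5}; fixed.
Sat(EG (EF E[(a & r) U a])) = {m2, m4, m5}
m6 ∉ Sat(EG (EF E[(a & r) U a])) = {m2, m4, m5}, so the formula does not hold at m6.

No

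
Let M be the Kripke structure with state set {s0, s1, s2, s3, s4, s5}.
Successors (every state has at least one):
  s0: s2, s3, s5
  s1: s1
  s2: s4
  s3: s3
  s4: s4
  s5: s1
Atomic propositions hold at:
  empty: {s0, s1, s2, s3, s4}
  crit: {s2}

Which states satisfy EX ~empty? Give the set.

{s0}

Sat(~empty) = {s5}
Sat(EX ~empty) = {s : some successor in {s5}} = {s0}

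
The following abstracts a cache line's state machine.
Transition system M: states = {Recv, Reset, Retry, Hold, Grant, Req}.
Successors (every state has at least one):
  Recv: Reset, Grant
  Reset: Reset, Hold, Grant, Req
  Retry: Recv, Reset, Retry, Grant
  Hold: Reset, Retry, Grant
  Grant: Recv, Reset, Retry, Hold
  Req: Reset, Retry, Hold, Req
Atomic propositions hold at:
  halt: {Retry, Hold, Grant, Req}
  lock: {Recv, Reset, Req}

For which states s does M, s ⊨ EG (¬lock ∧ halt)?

{Retry, Hold, Grant}

Sat(¬lock) = {Retry, Hold, Grant}
Sat(¬lock ∧ halt) = {Retry, Hold, Grant}
EG (¬lock ∧ halt): greatest fixpoint, start Z0 = {Retry, Hold, Grant}, keep only states in Sat with some successor in Z. Already a fixed point.
Sat(EG (¬lock ∧ halt)) = {Retry, Hold, Grant}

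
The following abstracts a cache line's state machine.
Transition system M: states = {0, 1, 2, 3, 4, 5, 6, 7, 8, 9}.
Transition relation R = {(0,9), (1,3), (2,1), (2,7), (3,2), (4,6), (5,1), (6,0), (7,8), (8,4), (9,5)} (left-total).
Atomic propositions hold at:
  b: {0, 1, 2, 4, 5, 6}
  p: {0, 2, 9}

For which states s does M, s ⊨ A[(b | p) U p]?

Sat(b | p) = {0, 1, 2, 4, 5, 6, 9}
A[(b | p) U p]: least fixpoint, start Z0 = Sat(p) = {0, 2, 9}, add states in Sat(b | p) with every successor in Z. Z1 = {0, 2, 6, 9}; Z2 = {0, 2, 4, 6, 9}; fixed.
Sat(A[(b | p) U p]) = {0, 2, 4, 6, 9}

{0, 2, 4, 6, 9}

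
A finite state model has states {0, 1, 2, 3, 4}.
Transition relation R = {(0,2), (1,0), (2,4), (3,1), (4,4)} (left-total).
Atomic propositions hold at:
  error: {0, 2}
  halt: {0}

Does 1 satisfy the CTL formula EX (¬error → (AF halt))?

Sat(¬error) = {1, 3, 4}
AF halt: least fixpoint, start Z0 = {0}, add states with every successor in Z. Z1 = {0, 1}; Z2 = {0, 1, 3}; fixed.
Sat(AF halt) = {0, 1, 3}
Sat(¬error → (AF halt)) = {0, 1, 2, 3}
Sat(EX (¬error → (AF halt))) = {s : some successor in {0, 1, 2, 3}} = {0, 1, 3}
1 ∈ Sat(EX (¬error → (AF halt))) = {0, 1, 3}, so the formula holds at 1.

Yes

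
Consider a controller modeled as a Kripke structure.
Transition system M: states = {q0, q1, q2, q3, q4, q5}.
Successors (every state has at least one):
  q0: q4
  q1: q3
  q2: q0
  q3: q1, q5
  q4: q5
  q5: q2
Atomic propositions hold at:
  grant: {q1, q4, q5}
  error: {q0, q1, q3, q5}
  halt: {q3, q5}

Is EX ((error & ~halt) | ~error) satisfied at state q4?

Sat(~halt) = {q0, q1, q2, q4}
Sat(error & ~halt) = {q0, q1}
Sat(~error) = {q2, q4}
Sat((error & ~halt) | ~error) = {q0, q1, q2, q4}
Sat(EX ((error & ~halt) | ~error)) = {s : some successor in {q0, q1, q2, q4}} = {q0, q2, q3, q5}
q4 ∉ Sat(EX ((error & ~halt) | ~error)) = {q0, q2, q3, q5}, so the formula does not hold at q4.

No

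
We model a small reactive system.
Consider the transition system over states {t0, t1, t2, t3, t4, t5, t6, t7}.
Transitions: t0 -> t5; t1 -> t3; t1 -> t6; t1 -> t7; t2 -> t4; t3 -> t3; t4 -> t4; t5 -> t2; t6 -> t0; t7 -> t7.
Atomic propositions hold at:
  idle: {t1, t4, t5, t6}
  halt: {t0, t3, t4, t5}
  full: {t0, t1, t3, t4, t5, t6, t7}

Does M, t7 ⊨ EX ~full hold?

No

Sat(~full) = {t2}
Sat(EX ~full) = {s : some successor in {t2}} = {t5}
t7 ∉ Sat(EX ~full) = {t5}, so the formula does not hold at t7.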